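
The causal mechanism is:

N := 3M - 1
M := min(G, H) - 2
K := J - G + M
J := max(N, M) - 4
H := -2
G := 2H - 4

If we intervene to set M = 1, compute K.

The intervention breaks the incoming arrows to M: M := min(G, H) - 2 no longer applies, and M = 1.
G = 2H - 4  [with H=-2]  = -8
N = 3M - 1  [with M=1]  = 2
J = max(N, M) - 4  [with N=2, M=1]  = -2
K = J - G + M  [with J=-2, G=-8, M=1]  = 7

7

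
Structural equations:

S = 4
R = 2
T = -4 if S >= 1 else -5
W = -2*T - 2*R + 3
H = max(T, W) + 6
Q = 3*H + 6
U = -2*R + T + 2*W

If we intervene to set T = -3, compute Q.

The intervention breaks the incoming arrows to T: T = -4 if S >= 1 else -5 no longer applies, and T = -3.
W = -2*T - 2*R + 3  [with T=-3, R=2]  = 5
H = max(T, W) + 6  [with T=-3, W=5]  = 11
Q = 3*H + 6  [with H=11]  = 39

39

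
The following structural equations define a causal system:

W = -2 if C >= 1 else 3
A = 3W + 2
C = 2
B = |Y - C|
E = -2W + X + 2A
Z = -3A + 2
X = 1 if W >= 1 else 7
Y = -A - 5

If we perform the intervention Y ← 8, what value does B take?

Under do(Y=8), the mechanism Y = -A - 5 is discarded; Y is fixed at 8.
B = |Y - C|  [with Y=8, C=2]  = 6

6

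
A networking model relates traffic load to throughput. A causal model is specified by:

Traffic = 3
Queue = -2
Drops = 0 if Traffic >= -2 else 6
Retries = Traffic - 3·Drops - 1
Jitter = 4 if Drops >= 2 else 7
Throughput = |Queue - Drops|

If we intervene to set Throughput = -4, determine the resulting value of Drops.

do(Throughput=-4) replaces the equation Throughput = |Queue - Drops| with the constant Throughput = -4.
Drops is not downstream of the intervention, so its value is determined by the original equations.
Drops = 0 if Traffic >= -2 else 6  [with Traffic=3]  = 0

0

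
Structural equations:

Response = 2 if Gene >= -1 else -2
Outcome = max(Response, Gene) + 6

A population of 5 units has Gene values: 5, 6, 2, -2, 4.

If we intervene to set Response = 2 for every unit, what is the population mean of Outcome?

Under do(Response=2), Response's equation is replaced by Response=2 for every unit. Per-unit Outcome: 11, 12, 8, 8, 10. Mean = 9.8.

9.8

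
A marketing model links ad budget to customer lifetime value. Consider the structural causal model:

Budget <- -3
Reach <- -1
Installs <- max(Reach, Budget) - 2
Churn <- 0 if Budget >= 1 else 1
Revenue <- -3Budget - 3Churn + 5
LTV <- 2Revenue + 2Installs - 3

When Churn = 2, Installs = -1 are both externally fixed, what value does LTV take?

11

The joint intervention fixes Churn = 2, Installs = -1, removing each variable's own equation.
Revenue = -3Budget - 3Churn + 5  [with Budget=-3, Churn=2]  = 8
LTV = 2Revenue + 2Installs - 3  [with Revenue=8, Installs=-1]  = 11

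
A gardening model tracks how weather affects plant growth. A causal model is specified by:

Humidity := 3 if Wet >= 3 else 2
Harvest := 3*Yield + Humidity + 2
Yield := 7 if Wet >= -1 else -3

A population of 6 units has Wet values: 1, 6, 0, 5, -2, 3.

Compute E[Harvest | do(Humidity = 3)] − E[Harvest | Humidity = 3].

-5

Every unit gets Humidity=3 under the intervention. Harvest values become 26, 26, 26, 26, -4, 26; E[Harvest|do(Humidity=3)] = 21.
E[Harvest|Humidity=3] averages over only the 3 units with Humidity=3 (Wet = 6, 5, 3): Harvest = 26, 26, 26, mean 26.
Difference = 21 − 26 = -5.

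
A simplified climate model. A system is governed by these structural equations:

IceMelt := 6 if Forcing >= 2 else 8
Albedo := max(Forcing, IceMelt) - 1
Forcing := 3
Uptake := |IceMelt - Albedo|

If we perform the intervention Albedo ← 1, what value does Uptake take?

5

The intervention breaks the incoming arrows to Albedo: Albedo := max(Forcing, IceMelt) - 1 no longer applies, and Albedo = 1.
IceMelt = 6 if Forcing >= 2 else 8  [with Forcing=3]  = 6
Uptake = |IceMelt - Albedo|  [with IceMelt=6, Albedo=1]  = 5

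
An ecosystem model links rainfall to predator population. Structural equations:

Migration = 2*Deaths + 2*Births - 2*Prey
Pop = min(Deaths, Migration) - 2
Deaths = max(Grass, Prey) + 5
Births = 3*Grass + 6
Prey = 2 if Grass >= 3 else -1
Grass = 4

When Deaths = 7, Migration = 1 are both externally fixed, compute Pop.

-1

The joint intervention fixes Deaths = 7, Migration = 1, removing each variable's own equation.
Pop = min(Deaths, Migration) - 2  [with Deaths=7, Migration=1]  = -1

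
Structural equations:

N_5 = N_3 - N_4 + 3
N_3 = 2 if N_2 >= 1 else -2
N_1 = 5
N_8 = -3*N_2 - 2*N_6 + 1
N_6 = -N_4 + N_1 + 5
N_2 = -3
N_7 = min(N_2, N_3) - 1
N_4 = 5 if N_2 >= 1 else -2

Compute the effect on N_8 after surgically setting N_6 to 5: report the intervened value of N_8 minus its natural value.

14

Intervening sets N_6 = 5 and removes its equation (N_6 = -N_4 + N_1 + 5).
N_8 = -3*N_2 - 2*N_6 + 1  [with N_2=-3, N_6=5]  = 0
Without intervention: N_4 = 5 if N_2 >= 1 else -2  [with N_2=-3]  = -2; N_6 = -N_4 + N_1 + 5  [with N_4=-2, N_1=5]  = 12; N_8 = -3*N_2 - 2*N_6 + 1  [with N_2=-3, N_6=12]  = -14.
Change = 0 − (-14) = 14.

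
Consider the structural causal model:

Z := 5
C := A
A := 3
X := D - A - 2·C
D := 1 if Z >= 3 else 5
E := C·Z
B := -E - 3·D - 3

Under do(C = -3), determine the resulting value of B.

Under do(C=-3), the mechanism C := A is discarded; C is fixed at -3.
D = 1 if Z >= 3 else 5  [with Z=5]  = 1
E = C·Z  [with C=-3, Z=5]  = -15
B = -E - 3·D - 3  [with E=-15, D=1]  = 9

9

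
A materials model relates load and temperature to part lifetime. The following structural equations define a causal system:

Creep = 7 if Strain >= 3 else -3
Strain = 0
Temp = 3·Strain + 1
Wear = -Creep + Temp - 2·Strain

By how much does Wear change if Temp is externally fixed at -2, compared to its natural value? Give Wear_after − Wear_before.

-3

Under do(Temp=-2), the mechanism Temp = 3·Strain + 1 is discarded; Temp is fixed at -2.
Creep = 7 if Strain >= 3 else -3  [with Strain=0]  = -3
Wear = -Creep + Temp - 2·Strain  [with Creep=-3, Temp=-2, Strain=0]  = 1
Without intervention: Temp = 3·Strain + 1  [with Strain=0]  = 1; Creep = 7 if Strain >= 3 else -3  [with Strain=0]  = -3; Wear = -Creep + Temp - 2·Strain  [with Creep=-3, Temp=1, Strain=0]  = 4.
Change = 1 − 4 = -3.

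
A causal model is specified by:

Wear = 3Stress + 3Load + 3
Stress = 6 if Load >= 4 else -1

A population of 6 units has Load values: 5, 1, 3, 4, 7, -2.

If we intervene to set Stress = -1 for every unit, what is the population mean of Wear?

The intervention sets Stress=-1 in all 6 units regardless of Load. Recomputing Wear per unit gives 15, 3, 9, 12, 21, -6; average 9.

9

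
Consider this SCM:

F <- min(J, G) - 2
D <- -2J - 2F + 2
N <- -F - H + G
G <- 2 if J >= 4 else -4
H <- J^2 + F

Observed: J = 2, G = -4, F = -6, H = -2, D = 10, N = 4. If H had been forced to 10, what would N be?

-8

Under do(H=10), the mechanism H <- J^2 + F is discarded; H is fixed at 10.
G = 2 if J >= 4 else -4  [with J=2]  = -4
F = min(J, G) - 2  [with J=2, G=-4]  = -6
N = -F - H + G  [with F=-6, H=10, G=-4]  = -8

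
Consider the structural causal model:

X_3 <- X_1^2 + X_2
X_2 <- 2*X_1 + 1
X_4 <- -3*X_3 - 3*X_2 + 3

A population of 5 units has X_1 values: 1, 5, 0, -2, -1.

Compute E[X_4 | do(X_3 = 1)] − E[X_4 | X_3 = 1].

The intervention sets X_3=1 in all 5 units regardless of X_1. Recomputing X_4 per unit gives -9, -33, -3, 9, 3; average -6.6.
E[X_4|X_3=1] averages over only the 2 units with X_3=1 (X_1 = 0, -2): X_4 = -3, 9, mean 3.
Difference = -6.6 − 3 = -9.6.

-9.6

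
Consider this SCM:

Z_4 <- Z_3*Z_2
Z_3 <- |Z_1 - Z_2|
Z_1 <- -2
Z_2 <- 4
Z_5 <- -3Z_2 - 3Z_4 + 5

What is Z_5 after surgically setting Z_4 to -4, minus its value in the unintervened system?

84

Intervening sets Z_4 = -4 and removes its equation (Z_4 <- Z_3*Z_2).
Z_5 = -3Z_2 - 3Z_4 + 5  [with Z_2=4, Z_4=-4]  = 5
Without intervention: Z_3 = |Z_1 - Z_2|  [with Z_1=-2, Z_2=4]  = 6; Z_4 = Z_3*Z_2  [with Z_3=6, Z_2=4]  = 24; Z_5 = -3Z_2 - 3Z_4 + 5  [with Z_2=4, Z_4=24]  = -79.
Change = 5 − (-79) = 84.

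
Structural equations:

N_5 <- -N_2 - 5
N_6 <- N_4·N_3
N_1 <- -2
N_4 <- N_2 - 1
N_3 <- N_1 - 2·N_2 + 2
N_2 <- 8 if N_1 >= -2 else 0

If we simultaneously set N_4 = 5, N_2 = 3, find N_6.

-30

The joint intervention fixes N_4 = 5, N_2 = 3, removing each variable's own equation.
N_3 = N_1 - 2·N_2 + 2  [with N_1=-2, N_2=3]  = -6
N_6 = N_4·N_3  [with N_4=5, N_3=-6]  = -30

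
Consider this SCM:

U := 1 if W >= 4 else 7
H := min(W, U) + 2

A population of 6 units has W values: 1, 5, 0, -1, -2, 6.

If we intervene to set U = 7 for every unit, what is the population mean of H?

do(U=7) breaks U's dependence on W. With U=7 fixed, H across the units is 3, 7, 2, 1, 0, 8, mean 3.5.

3.5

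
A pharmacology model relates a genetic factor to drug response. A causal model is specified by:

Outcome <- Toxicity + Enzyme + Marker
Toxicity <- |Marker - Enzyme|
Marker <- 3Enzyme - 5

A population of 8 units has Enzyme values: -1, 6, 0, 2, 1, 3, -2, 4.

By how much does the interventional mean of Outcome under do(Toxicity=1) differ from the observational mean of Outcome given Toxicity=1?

-3.5

Every unit gets Toxicity=1 under the intervention. Outcome values become -8, 20, -4, 4, 0, 8, -12, 12; E[Outcome|do(Toxicity=1)] = 2.5.
Conditioning on Toxicity=1 selects the 2 unit(s) with Enzyme ∈ {2, 3}. Their Outcome values: 4, 8. Mean = 6.
Difference = 2.5 − 6 = -3.5.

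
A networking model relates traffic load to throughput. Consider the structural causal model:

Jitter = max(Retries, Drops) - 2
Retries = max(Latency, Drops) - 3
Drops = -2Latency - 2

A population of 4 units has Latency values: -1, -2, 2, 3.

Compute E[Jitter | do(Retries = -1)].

-2

Under do(Retries=-1), Retries's equation is replaced by Retries=-1 for every unit. Per-unit Jitter: -2, 0, -3, -3. Mean = -2.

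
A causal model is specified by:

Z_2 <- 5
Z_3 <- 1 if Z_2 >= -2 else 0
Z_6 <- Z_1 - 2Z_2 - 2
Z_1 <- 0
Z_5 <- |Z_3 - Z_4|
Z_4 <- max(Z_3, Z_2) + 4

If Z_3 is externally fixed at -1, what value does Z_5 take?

10

do(Z_3=-1) replaces the equation Z_3 <- 1 if Z_2 >= -2 else 0 with the constant Z_3 = -1.
Z_4 = max(Z_3, Z_2) + 4  [with Z_3=-1, Z_2=5]  = 9
Z_5 = |Z_3 - Z_4|  [with Z_3=-1, Z_4=9]  = 10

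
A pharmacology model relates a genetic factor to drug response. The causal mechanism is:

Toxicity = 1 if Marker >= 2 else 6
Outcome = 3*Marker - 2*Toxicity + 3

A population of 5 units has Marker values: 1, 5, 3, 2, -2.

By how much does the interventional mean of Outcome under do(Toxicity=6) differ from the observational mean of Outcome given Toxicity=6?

Under do(Toxicity=6), Toxicity's equation is replaced by Toxicity=6 for every unit. Per-unit Outcome: -6, 6, 0, -3, -15. Mean = -3.6.
E[Outcome|Toxicity=6] averages over only the 2 units with Toxicity=6 (Marker = 1, -2): Outcome = -6, -15, mean -10.5.
Difference = -3.6 − (-10.5) = 6.9.

6.9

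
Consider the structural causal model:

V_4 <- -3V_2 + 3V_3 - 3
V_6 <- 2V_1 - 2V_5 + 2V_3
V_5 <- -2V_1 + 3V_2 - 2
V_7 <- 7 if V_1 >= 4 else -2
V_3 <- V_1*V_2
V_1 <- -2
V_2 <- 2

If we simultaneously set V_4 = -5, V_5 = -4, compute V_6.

-4

The joint intervention fixes V_4 = -5, V_5 = -4, removing each variable's own equation.
V_3 = V_1*V_2  [with V_1=-2, V_2=2]  = -4
V_6 = 2V_1 - 2V_5 + 2V_3  [with V_1=-2, V_5=-4, V_3=-4]  = -4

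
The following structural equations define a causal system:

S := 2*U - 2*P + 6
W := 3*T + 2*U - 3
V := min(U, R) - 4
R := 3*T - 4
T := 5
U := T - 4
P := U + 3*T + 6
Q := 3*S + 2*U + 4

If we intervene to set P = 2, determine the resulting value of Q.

18

do(P=2) replaces the equation P := U + 3*T + 6 with the constant P = 2.
U = T - 4  [with T=5]  = 1
S = 2*U - 2*P + 6  [with U=1, P=2]  = 4
Q = 3*S + 2*U + 4  [with S=4, U=1]  = 18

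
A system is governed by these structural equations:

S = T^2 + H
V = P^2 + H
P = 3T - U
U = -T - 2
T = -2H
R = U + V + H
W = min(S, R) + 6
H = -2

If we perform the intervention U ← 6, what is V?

34

Under do(U=6), the mechanism U = -T - 2 is discarded; U is fixed at 6.
T = -2H  [with H=-2]  = 4
P = 3T - U  [with T=4, U=6]  = 6
V = P^2 + H  [with P=6, H=-2]  = 34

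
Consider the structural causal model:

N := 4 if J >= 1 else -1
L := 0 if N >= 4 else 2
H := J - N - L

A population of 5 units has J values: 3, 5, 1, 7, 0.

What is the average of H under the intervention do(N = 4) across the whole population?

-0.8

do(N=4) breaks N's dependence on J. With N=4 fixed, H across the units is -1, 1, -3, 3, -4, mean -0.8.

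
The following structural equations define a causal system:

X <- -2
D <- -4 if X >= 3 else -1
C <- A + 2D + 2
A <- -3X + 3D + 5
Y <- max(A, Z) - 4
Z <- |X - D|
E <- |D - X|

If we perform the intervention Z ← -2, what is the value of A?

The intervention breaks the incoming arrows to Z: Z <- |X - D| no longer applies, and Z = -2.
A is not downstream of the intervention, so its value is determined by the original equations.
D = -4 if X >= 3 else -1  [with X=-2]  = -1
A = -3X + 3D + 5  [with X=-2, D=-1]  = 8

8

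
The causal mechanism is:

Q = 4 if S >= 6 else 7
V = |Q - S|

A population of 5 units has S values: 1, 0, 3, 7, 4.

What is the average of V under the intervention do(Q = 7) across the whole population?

4

do(Q=7) breaks Q's dependence on S. With Q=7 fixed, V across the units is 6, 7, 4, 0, 3, mean 4.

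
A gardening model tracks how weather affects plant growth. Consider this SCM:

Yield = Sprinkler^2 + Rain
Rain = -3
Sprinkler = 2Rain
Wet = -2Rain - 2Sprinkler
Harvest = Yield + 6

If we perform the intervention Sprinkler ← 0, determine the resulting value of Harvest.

3

do(Sprinkler=0) replaces the equation Sprinkler = 2Rain with the constant Sprinkler = 0.
Yield = Sprinkler^2 + Rain  [with Sprinkler=0, Rain=-3]  = -3
Harvest = Yield + 6  [with Yield=-3]  = 3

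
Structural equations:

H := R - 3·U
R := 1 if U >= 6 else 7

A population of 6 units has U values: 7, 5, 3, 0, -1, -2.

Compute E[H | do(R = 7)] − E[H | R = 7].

-3

The intervention sets R=7 in all 6 units regardless of U. Recomputing H per unit gives -14, -8, -2, 7, 10, 13; average 1.
E[H|R=7] averages over only the 5 units with R=7 (U = 5, 3, 0, -1, -2): H = -8, -2, 7, 10, 13, mean 4.
Difference = 1 − 4 = -3.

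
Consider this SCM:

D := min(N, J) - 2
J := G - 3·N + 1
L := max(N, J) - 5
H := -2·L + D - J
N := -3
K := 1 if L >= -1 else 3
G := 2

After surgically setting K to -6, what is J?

12

do(K=-6) replaces the equation K := 1 if L >= -1 else 3 with the constant K = -6.
J is not downstream of the intervention, so its value is determined by the original equations.
J = G - 3·N + 1  [with G=2, N=-3]  = 12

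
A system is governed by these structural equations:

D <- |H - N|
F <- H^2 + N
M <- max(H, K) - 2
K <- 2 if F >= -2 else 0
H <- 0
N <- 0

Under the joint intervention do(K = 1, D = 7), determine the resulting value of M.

-1

Setting K = 1, D = 7 by intervention discards those variables' equations.
M = max(H, K) - 2  [with H=0, K=1]  = -1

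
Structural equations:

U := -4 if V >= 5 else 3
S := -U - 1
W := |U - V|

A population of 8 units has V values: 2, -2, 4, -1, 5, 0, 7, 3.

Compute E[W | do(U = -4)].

Under do(U=-4), U's equation is replaced by U=-4 for every unit. Per-unit W: 6, 2, 8, 3, 9, 4, 11, 7. Mean = 6.25.

6.25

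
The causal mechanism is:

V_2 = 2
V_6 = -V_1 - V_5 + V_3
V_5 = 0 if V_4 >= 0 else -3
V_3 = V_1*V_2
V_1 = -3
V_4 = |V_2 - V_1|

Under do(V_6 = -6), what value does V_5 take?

do(V_6=-6) replaces the equation V_6 = -V_1 - V_5 + V_3 with the constant V_6 = -6.
Since V_5 is not a descendant of the intervened variable, it is unaffected.
V_4 = |V_2 - V_1|  [with V_2=2, V_1=-3]  = 5
V_5 = 0 if V_4 >= 0 else -3  [with V_4=5]  = 0

0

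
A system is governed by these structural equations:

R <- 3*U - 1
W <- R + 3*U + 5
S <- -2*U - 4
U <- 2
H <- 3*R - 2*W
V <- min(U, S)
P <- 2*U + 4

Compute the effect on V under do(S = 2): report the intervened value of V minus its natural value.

Under do(S=2), the mechanism S <- -2*U - 4 is discarded; S is fixed at 2.
V = min(U, S)  [with U=2, S=2]  = 2
Without intervention: S = -2*U - 4  [with U=2]  = -8; V = min(U, S)  [with U=2, S=-8]  = -8.
Change = 2 − (-8) = 10.

10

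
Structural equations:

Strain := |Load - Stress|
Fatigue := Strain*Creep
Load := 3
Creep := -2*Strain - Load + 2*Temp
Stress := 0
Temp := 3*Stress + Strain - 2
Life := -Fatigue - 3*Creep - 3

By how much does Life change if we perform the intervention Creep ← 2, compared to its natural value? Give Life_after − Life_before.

-54

Under do(Creep=2), the mechanism Creep := -2*Strain - Load + 2*Temp is discarded; Creep is fixed at 2.
Strain = |Load - Stress|  [with Load=3, Stress=0]  = 3
Fatigue = Strain*Creep  [with Strain=3, Creep=2]  = 6
Life = -Fatigue - 3*Creep - 3  [with Fatigue=6, Creep=2]  = -15
Without intervention: Strain = |Load - Stress|  [with Load=3, Stress=0]  = 3; Temp = 3*Stress + Strain - 2  [with Stress=0, Strain=3]  = 1; Creep = -2*Strain - Load + 2*Temp  [with Strain=3, Load=3, Temp=1]  = -7; Fatigue = Strain*Creep  [with Strain=3, Creep=-7]  = -21; Life = -Fatigue - 3*Creep - 3  [with Fatigue=-21, Creep=-7]  = 39.
Change = -15 − 39 = -54.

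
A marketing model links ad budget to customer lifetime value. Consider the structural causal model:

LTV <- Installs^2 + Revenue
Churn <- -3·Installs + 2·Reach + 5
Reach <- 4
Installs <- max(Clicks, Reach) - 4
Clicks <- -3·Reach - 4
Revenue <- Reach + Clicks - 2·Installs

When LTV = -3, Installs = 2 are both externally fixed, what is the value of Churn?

7

Under do(LTV = -3, Installs = 2), each intervened variable's structural equation is replaced by its fixed value.
Churn = -3·Installs + 2·Reach + 5  [with Installs=2, Reach=4]  = 7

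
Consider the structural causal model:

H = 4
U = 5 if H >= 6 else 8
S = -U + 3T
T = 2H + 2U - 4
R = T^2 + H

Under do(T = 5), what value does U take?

Under do(T=5), the mechanism T = 2H + 2U - 4 is discarded; T is fixed at 5.
Since U is not a descendant of the intervened variable, it is unaffected.
U = 5 if H >= 6 else 8  [with H=4]  = 8

8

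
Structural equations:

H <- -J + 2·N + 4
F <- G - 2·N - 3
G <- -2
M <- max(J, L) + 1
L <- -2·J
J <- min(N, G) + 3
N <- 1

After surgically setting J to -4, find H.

10

The intervention breaks the incoming arrows to J: J <- min(N, G) + 3 no longer applies, and J = -4.
H = -J + 2·N + 4  [with J=-4, N=1]  = 10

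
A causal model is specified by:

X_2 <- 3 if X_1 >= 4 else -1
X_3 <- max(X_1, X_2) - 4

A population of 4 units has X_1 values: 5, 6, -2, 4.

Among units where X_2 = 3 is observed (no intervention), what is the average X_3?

Conditioning on X_2=3 selects the 3 unit(s) with X_1 ∈ {5, 6, 4}. Their X_3 values: 1, 2, 0. Mean = 1.

1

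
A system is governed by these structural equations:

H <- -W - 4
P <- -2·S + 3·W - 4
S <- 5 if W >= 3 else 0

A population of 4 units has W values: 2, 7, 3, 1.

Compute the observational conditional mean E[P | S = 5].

1

Observing S=5 restricts to units where S's equation naturally yields 5: W ∈ {7, 3}. In that subpopulation P = 7, -5, mean 1.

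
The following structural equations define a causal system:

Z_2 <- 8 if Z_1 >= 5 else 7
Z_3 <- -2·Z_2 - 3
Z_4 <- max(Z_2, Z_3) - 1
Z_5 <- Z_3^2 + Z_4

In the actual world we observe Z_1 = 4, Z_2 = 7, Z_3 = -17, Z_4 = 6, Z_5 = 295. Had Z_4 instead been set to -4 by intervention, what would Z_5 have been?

Intervening sets Z_4 = -4 and removes its equation (Z_4 <- max(Z_2, Z_3) - 1).
Z_2 = 8 if Z_1 >= 5 else 7  [with Z_1=4]  = 7
Z_3 = -2·Z_2 - 3  [with Z_2=7]  = -17
Z_5 = Z_3^2 + Z_4  [with Z_3=-17, Z_4=-4]  = 285

285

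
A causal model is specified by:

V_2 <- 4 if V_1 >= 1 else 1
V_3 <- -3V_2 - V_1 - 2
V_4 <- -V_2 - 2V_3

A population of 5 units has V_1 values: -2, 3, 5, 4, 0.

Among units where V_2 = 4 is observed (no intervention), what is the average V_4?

32

E[V_4|V_2=4] averages over only the 3 units with V_2=4 (V_1 = 3, 5, 4): V_4 = 30, 34, 32, mean 32.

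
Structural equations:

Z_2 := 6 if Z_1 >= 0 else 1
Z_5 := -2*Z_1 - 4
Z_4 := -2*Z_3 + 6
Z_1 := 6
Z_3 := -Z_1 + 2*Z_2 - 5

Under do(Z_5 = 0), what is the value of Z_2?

6

Under do(Z_5=0), the mechanism Z_5 := -2*Z_1 - 4 is discarded; Z_5 is fixed at 0.
No directed path runs from Z_5 to Z_2, so Z_2 keeps its natural value.
Z_2 = 6 if Z_1 >= 0 else 1  [with Z_1=6]  = 6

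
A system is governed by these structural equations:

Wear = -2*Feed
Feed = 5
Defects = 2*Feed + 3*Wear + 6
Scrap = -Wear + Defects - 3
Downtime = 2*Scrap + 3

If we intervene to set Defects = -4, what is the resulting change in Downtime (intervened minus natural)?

do(Defects=-4) replaces the equation Defects = 2*Feed + 3*Wear + 6 with the constant Defects = -4.
Wear = -2*Feed  [with Feed=5]  = -10
Scrap = -Wear + Defects - 3  [with Wear=-10, Defects=-4]  = 3
Downtime = 2*Scrap + 3  [with Scrap=3]  = 9
Without intervention: Wear = -2*Feed  [with Feed=5]  = -10; Defects = 2*Feed + 3*Wear + 6  [with Feed=5, Wear=-10]  = -14; Scrap = -Wear + Defects - 3  [with Wear=-10, Defects=-14]  = -7; Downtime = 2*Scrap + 3  [with Scrap=-7]  = -11.
Change = 9 − (-11) = 20.

20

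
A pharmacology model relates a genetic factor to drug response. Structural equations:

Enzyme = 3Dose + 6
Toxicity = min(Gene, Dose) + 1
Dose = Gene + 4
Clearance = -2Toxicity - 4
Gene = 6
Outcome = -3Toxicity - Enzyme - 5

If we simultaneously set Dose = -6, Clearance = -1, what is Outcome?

Setting Dose = -6, Clearance = -1 by intervention discards those variables' equations.
Enzyme = 3Dose + 6  [with Dose=-6]  = -12
Toxicity = min(Gene, Dose) + 1  [with Gene=6, Dose=-6]  = -5
Outcome = -3Toxicity - Enzyme - 5  [with Toxicity=-5, Enzyme=-12]  = 22

22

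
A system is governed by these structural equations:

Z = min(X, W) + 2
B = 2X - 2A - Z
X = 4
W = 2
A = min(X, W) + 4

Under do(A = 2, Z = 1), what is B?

Setting A = 2, Z = 1 by intervention discards those variables' equations.
B = 2X - 2A - Z  [with X=4, A=2, Z=1]  = 3

3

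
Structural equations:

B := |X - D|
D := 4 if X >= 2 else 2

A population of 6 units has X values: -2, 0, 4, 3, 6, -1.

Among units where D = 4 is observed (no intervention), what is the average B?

1

Conditioning on D=4 selects the 3 unit(s) with X ∈ {4, 3, 6}. Their B values: 0, 1, 2. Mean = 1.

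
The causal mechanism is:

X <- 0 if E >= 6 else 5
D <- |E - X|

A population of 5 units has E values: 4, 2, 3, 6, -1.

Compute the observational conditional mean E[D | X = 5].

Conditioning on X=5 selects the 4 unit(s) with E ∈ {4, 2, 3, -1}. Their D values: 1, 3, 2, 6. Mean = 3.

3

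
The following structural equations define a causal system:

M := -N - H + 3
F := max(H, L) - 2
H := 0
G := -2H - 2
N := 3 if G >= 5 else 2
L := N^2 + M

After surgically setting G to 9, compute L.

do(G=9) replaces the equation G := -2H - 2 with the constant G = 9.
N = 3 if G >= 5 else 2  [with G=9]  = 3
M = -N - H + 3  [with N=3, H=0]  = 0
L = N^2 + M  [with N=3, M=0]  = 9

9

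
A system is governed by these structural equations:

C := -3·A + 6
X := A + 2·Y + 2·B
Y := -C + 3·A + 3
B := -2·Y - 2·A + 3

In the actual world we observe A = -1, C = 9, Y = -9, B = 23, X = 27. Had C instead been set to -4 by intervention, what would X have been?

do(C=-4) replaces the equation C := -3·A + 6 with the constant C = -4.
Y = -C + 3·A + 3  [with C=-4, A=-1]  = 4
B = -2·Y - 2·A + 3  [with Y=4, A=-1]  = -3
X = A + 2·Y + 2·B  [with A=-1, Y=4, B=-3]  = 1

1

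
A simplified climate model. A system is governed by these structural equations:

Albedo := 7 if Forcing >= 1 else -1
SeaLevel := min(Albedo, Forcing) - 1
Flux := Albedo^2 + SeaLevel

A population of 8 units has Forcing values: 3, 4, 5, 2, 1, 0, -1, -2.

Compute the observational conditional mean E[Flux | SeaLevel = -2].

Observing SeaLevel=-2 restricts to units where SeaLevel's equation naturally yields -2: Forcing ∈ {0, -1}. In that subpopulation Flux = -1, -1, mean -1.

-1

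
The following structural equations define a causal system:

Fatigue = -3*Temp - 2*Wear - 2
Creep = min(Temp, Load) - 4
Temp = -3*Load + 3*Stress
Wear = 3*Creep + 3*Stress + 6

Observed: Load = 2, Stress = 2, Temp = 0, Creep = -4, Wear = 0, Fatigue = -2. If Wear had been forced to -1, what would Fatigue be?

The intervention breaks the incoming arrows to Wear: Wear = 3*Creep + 3*Stress + 6 no longer applies, and Wear = -1.
Temp = -3*Load + 3*Stress  [with Load=2, Stress=2]  = 0
Fatigue = -3*Temp - 2*Wear - 2  [with Temp=0, Wear=-1]  = 0

0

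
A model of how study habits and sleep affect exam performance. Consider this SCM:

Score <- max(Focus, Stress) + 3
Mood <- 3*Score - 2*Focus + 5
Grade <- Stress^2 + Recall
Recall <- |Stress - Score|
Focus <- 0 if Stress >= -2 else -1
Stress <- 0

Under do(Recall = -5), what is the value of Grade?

The intervention breaks the incoming arrows to Recall: Recall <- |Stress - Score| no longer applies, and Recall = -5.
Grade = Stress^2 + Recall  [with Stress=0, Recall=-5]  = -5

-5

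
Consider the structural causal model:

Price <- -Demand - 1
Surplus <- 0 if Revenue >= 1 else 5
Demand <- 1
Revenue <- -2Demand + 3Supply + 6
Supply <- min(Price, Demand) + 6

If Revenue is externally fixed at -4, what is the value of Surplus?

Intervening sets Revenue = -4 and removes its equation (Revenue <- -2Demand + 3Supply + 6).
Surplus = 0 if Revenue >= 1 else 5  [with Revenue=-4]  = 5

5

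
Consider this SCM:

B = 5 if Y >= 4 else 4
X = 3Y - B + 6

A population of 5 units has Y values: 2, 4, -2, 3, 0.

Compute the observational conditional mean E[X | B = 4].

4.25

E[X|B=4] averages over only the 4 units with B=4 (Y = 2, -2, 3, 0): X = 8, -4, 11, 2, mean 4.25.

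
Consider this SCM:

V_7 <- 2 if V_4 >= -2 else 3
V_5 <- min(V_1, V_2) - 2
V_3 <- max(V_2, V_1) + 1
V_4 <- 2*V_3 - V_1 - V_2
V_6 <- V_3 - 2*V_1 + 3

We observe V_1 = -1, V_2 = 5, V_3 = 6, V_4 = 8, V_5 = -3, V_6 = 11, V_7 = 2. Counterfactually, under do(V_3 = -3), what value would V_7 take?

3

The intervention breaks the incoming arrows to V_3: V_3 <- max(V_2, V_1) + 1 no longer applies, and V_3 = -3.
V_4 = 2*V_3 - V_1 - V_2  [with V_3=-3, V_1=-1, V_2=5]  = -10
V_7 = 2 if V_4 >= -2 else 3  [with V_4=-10]  = 3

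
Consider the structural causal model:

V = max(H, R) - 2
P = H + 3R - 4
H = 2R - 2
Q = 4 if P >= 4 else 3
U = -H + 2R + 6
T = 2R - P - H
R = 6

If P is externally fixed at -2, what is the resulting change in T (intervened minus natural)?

26

do(P=-2) replaces the equation P = H + 3R - 4 with the constant P = -2.
H = 2R - 2  [with R=6]  = 10
T = 2R - P - H  [with R=6, P=-2, H=10]  = 4
Without intervention: H = 2R - 2  [with R=6]  = 10; P = H + 3R - 4  [with H=10, R=6]  = 24; T = 2R - P - H  [with R=6, P=24, H=10]  = -22.
Change = 4 − (-22) = 26.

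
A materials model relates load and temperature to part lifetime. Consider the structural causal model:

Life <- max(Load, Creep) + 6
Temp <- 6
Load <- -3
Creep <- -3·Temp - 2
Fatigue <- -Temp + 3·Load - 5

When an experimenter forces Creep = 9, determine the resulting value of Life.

15

do(Creep=9) replaces the equation Creep <- -3·Temp - 2 with the constant Creep = 9.
Life = max(Load, Creep) + 6  [with Load=-3, Creep=9]  = 15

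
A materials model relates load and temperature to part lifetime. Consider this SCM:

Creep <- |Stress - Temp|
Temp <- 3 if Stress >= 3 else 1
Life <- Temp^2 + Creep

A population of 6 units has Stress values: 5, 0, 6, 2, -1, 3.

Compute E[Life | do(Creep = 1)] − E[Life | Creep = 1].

4

do(Creep=1) breaks Creep's dependence on Stress. With Creep=1 fixed, Life across the units is 10, 2, 10, 2, 2, 10, mean 6.
Observing Creep=1 restricts to units where Creep's equation naturally yields 1: Stress ∈ {0, 2}. In that subpopulation Life = 2, 2, mean 2.
Difference = 6 − 2 = 4.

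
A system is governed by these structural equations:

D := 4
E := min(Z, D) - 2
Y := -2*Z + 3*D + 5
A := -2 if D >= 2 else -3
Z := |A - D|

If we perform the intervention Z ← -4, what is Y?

do(Z=-4) replaces the equation Z := |A - D| with the constant Z = -4.
Y = -2*Z + 3*D + 5  [with Z=-4, D=4]  = 25

25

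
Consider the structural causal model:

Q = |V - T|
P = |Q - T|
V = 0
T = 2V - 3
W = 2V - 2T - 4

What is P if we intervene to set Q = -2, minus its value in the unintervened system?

Intervening sets Q = -2 and removes its equation (Q = |V - T|).
T = 2V - 3  [with V=0]  = -3
P = |Q - T|  [with Q=-2, T=-3]  = 1
Without intervention: T = 2V - 3  [with V=0]  = -3; Q = |V - T|  [with V=0, T=-3]  = 3; P = |Q - T|  [with Q=3, T=-3]  = 6.
Change = 1 − 6 = -5.

-5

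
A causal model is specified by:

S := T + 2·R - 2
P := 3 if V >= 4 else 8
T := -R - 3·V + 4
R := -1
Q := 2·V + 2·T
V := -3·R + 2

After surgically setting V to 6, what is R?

-1

Under do(V=6), the mechanism V := -3·R + 2 is discarded; V is fixed at 6.
R is not downstream of the intervention, so its value is determined by the original equations.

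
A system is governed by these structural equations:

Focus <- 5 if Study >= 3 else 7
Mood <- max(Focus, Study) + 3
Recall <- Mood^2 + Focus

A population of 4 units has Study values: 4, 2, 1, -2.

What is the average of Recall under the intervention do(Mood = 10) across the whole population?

106.5

do(Mood=10) breaks Mood's dependence on Study. With Mood=10 fixed, Recall across the units is 105, 107, 107, 107, mean 106.5.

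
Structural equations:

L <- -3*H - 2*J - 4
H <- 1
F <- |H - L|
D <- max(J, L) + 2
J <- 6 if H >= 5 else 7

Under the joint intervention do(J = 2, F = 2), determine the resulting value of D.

Setting J = 2, F = 2 by intervention discards those variables' equations.
L = -3*H - 2*J - 4  [with H=1, J=2]  = -11
D = max(J, L) + 2  [with J=2, L=-11]  = 4

4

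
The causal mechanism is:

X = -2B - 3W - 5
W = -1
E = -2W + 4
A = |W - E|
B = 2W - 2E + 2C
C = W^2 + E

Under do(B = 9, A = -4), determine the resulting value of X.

-20

The joint intervention fixes B = 9, A = -4, removing each variable's own equation.
X = -2B - 3W - 5  [with B=9, W=-1]  = -20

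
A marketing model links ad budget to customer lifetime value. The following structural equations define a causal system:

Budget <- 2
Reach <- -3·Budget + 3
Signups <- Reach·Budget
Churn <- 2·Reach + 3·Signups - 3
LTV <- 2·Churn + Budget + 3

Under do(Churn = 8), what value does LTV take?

21

Intervening sets Churn = 8 and removes its equation (Churn <- 2·Reach + 3·Signups - 3).
LTV = 2·Churn + Budget + 3  [with Churn=8, Budget=2]  = 21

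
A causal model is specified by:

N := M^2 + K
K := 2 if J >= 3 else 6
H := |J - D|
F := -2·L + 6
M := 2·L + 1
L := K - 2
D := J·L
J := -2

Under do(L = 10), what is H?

18

The intervention breaks the incoming arrows to L: L := K - 2 no longer applies, and L = 10.
D = J·L  [with J=-2, L=10]  = -20
H = |J - D|  [with J=-2, D=-20]  = 18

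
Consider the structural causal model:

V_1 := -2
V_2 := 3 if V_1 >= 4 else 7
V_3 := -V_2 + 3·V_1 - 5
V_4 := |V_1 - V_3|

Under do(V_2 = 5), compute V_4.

14

Under do(V_2=5), the mechanism V_2 := 3 if V_1 >= 4 else 7 is discarded; V_2 is fixed at 5.
V_3 = -V_2 + 3·V_1 - 5  [with V_2=5, V_1=-2]  = -16
V_4 = |V_1 - V_3|  [with V_1=-2, V_3=-16]  = 14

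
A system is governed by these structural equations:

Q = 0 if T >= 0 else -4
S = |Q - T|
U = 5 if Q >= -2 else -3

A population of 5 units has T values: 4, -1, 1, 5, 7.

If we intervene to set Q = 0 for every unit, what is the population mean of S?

3.6

Under do(Q=0), Q's equation is replaced by Q=0 for every unit. Per-unit S: 4, 1, 1, 5, 7. Mean = 3.6.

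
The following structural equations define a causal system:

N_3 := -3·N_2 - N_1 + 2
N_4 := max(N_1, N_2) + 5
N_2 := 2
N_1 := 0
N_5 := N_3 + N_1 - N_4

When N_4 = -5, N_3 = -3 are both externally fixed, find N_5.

The joint intervention fixes N_4 = -5, N_3 = -3, removing each variable's own equation.
N_5 = N_3 + N_1 - N_4  [with N_3=-3, N_1=0, N_4=-5]  = 2

2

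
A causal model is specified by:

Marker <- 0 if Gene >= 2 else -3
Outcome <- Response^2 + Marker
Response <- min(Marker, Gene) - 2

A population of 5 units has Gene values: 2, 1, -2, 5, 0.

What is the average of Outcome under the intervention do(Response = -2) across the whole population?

do(Response=-2) breaks Response's dependence on Gene. With Response=-2 fixed, Outcome across the units is 4, 1, 1, 4, 1, mean 2.2.

2.2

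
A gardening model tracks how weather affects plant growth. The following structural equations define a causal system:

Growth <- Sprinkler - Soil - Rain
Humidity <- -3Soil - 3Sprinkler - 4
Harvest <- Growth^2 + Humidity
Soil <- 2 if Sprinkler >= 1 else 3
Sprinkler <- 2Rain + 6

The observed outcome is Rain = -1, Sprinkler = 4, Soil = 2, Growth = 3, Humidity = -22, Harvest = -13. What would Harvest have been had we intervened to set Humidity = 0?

The intervention breaks the incoming arrows to Humidity: Humidity <- -3Soil - 3Sprinkler - 4 no longer applies, and Humidity = 0.
Sprinkler = 2Rain + 6  [with Rain=-1]  = 4
Soil = 2 if Sprinkler >= 1 else 3  [with Sprinkler=4]  = 2
Growth = Sprinkler - Soil - Rain  [with Sprinkler=4, Soil=2, Rain=-1]  = 3
Harvest = Growth^2 + Humidity  [with Growth=3, Humidity=0]  = 9

9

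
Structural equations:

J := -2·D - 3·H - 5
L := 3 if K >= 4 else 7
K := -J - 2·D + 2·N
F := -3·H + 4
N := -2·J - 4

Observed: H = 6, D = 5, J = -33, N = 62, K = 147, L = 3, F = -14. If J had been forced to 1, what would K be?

do(J=1) replaces the equation J := -2·D - 3·H - 5 with the constant J = 1.
N = -2·J - 4  [with J=1]  = -6
K = -J - 2·D + 2·N  [with J=1, D=5, N=-6]  = -23

-23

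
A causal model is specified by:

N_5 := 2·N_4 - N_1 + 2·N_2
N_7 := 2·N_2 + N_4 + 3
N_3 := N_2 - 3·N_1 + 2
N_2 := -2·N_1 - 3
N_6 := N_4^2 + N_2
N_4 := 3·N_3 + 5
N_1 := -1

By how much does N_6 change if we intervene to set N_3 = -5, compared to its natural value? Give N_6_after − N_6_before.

The intervention breaks the incoming arrows to N_3: N_3 := N_2 - 3·N_1 + 2 no longer applies, and N_3 = -5.
N_2 = -2·N_1 - 3  [with N_1=-1]  = -1
N_4 = 3·N_3 + 5  [with N_3=-5]  = -10
N_6 = N_4^2 + N_2  [with N_4=-10, N_2=-1]  = 99
Without intervention: N_2 = -2·N_1 - 3  [with N_1=-1]  = -1; N_3 = N_2 - 3·N_1 + 2  [with N_2=-1, N_1=-1]  = 4; N_4 = 3·N_3 + 5  [with N_3=4]  = 17; N_6 = N_4^2 + N_2  [with N_4=17, N_2=-1]  = 288.
Change = 99 − 288 = -189.

-189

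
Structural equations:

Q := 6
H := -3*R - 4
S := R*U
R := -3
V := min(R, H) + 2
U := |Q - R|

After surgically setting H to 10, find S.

-27

The intervention breaks the incoming arrows to H: H := -3*R - 4 no longer applies, and H = 10.
Since S is not a descendant of the intervened variable, it is unaffected.
U = |Q - R|  [with Q=6, R=-3]  = 9
S = R*U  [with R=-3, U=9]  = -27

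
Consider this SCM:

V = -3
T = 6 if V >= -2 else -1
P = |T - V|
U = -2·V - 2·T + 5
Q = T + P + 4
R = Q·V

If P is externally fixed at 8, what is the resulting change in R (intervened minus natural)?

The intervention breaks the incoming arrows to P: P = |T - V| no longer applies, and P = 8.
T = 6 if V >= -2 else -1  [with V=-3]  = -1
Q = T + P + 4  [with T=-1, P=8]  = 11
R = Q·V  [with Q=11, V=-3]  = -33
Without intervention: T = 6 if V >= -2 else -1  [with V=-3]  = -1; P = |T - V|  [with T=-1, V=-3]  = 2; Q = T + P + 4  [with T=-1, P=2]  = 5; R = Q·V  [with Q=5, V=-3]  = -15.
Change = -33 − (-15) = -18.

-18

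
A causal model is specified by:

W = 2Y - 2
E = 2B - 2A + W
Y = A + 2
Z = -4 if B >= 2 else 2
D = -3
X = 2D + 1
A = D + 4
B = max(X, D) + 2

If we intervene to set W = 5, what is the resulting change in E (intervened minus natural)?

1

do(W=5) replaces the equation W = 2Y - 2 with the constant W = 5.
X = 2D + 1  [with D=-3]  = -5
B = max(X, D) + 2  [with X=-5, D=-3]  = -1
A = D + 4  [with D=-3]  = 1
E = 2B - 2A + W  [with B=-1, A=1, W=5]  = 1
Without intervention: X = 2D + 1  [with D=-3]  = -5; B = max(X, D) + 2  [with X=-5, D=-3]  = -1; A = D + 4  [with D=-3]  = 1; Y = A + 2  [with A=1]  = 3; W = 2Y - 2  [with Y=3]  = 4; E = 2B - 2A + W  [with B=-1, A=1, W=4]  = 0.
Change = 1 − 0 = 1.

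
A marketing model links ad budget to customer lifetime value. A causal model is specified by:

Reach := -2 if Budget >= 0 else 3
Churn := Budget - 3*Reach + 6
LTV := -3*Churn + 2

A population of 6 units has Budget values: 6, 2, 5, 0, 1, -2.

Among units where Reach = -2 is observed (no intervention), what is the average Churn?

14.8

E[Churn|Reach=-2] averages over only the 5 units with Reach=-2 (Budget = 6, 2, 5, 0, 1): Churn = 18, 14, 17, 12, 13, mean 14.8.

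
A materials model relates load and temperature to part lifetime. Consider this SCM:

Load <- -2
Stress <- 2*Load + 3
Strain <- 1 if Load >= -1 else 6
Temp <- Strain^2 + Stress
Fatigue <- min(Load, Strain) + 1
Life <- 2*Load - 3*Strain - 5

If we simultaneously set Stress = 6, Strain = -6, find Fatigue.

-5

Under do(Stress = 6, Strain = -6), each intervened variable's structural equation is replaced by its fixed value.
Fatigue = min(Load, Strain) + 1  [with Load=-2, Strain=-6]  = -5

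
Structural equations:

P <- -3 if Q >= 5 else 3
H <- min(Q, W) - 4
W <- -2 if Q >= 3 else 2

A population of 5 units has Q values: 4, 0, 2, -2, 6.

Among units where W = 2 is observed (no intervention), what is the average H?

Observing W=2 restricts to units where W's equation naturally yields 2: Q ∈ {0, 2, -2}. In that subpopulation H = -4, -2, -6, mean -4.

-4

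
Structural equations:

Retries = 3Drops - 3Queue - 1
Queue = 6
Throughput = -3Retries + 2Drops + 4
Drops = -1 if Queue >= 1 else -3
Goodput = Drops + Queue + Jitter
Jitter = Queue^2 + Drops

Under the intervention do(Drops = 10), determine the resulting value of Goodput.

Under do(Drops=10), the mechanism Drops = -1 if Queue >= 1 else -3 is discarded; Drops is fixed at 10.
Jitter = Queue^2 + Drops  [with Queue=6, Drops=10]  = 46
Goodput = Drops + Queue + Jitter  [with Drops=10, Queue=6, Jitter=46]  = 62

62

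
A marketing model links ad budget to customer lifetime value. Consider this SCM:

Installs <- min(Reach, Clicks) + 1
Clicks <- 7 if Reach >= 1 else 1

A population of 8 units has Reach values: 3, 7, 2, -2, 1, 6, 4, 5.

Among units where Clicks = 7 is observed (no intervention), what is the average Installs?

5

Conditioning on Clicks=7 selects the 7 unit(s) with Reach ∈ {3, 7, 2, 1, 6, 4, 5}. Their Installs values: 4, 8, 3, 2, 7, 5, 6. Mean = 5.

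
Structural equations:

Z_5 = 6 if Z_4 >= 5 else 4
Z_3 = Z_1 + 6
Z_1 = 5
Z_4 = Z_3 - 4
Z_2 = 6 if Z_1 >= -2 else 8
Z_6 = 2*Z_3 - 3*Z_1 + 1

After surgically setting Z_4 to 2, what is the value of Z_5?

Intervening sets Z_4 = 2 and removes its equation (Z_4 = Z_3 - 4).
Z_5 = 6 if Z_4 >= 5 else 4  [with Z_4=2]  = 4

4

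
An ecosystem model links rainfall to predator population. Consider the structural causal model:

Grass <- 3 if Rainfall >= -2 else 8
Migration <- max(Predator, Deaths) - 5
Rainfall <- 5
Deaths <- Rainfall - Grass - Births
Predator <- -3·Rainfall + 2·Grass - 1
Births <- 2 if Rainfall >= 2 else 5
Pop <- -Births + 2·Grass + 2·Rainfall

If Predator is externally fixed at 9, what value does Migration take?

The intervention breaks the incoming arrows to Predator: Predator <- -3·Rainfall + 2·Grass - 1 no longer applies, and Predator = 9.
Grass = 3 if Rainfall >= -2 else 8  [with Rainfall=5]  = 3
Births = 2 if Rainfall >= 2 else 5  [with Rainfall=5]  = 2
Deaths = Rainfall - Grass - Births  [with Rainfall=5, Grass=3, Births=2]  = 0
Migration = max(Predator, Deaths) - 5  [with Predator=9, Deaths=0]  = 4

4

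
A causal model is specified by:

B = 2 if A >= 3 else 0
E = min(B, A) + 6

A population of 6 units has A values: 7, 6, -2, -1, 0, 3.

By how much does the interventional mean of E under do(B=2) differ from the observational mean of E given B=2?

-1.5

Under do(B=2), B's equation is replaced by B=2 for every unit. Per-unit E: 8, 8, 4, 5, 6, 8. Mean = 6.5.
E[E|B=2] averages over only the 3 units with B=2 (A = 7, 6, 3): E = 8, 8, 8, mean 8.
Difference = 6.5 − 8 = -1.5.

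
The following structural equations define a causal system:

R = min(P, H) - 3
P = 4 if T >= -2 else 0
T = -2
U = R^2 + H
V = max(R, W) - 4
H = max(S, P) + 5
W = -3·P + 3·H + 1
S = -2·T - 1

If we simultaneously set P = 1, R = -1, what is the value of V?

18

Under do(P = 1, R = -1), each intervened variable's structural equation is replaced by its fixed value.
S = -2·T - 1  [with T=-2]  = 3
H = max(S, P) + 5  [with S=3, P=1]  = 8
W = -3·P + 3·H + 1  [with P=1, H=8]  = 22
V = max(R, W) - 4  [with R=-1, W=22]  = 18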